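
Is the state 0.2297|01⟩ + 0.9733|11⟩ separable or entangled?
Separable

Writing the state as a|00⟩ + b|01⟩ + c|10⟩ + d|11⟩, it is a product state iff ad − bc = 0.
Here (a, b, c, d) = (0, 0.2297, 0, 0.9733): ad − bc = (0)(0.9733) − (0.2297)(0) = 0, so the state is separable.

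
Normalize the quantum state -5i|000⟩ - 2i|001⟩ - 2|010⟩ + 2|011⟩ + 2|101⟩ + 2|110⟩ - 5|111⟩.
-0.5976i|000⟩ - 0.239i|001⟩ - 0.239|010⟩ + 0.239|011⟩ + 0.239|101⟩ + 0.239|110⟩ - 0.5976|111⟩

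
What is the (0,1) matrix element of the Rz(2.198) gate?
0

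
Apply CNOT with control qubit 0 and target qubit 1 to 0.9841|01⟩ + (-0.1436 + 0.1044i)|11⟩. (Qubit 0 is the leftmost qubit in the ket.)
0.9841|01⟩ + (-0.1436 + 0.1044i)|10⟩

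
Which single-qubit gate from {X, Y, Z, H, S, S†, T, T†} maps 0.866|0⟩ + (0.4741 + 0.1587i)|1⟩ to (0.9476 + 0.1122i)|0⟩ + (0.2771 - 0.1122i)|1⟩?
H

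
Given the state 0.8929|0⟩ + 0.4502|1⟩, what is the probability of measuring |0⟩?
0.7973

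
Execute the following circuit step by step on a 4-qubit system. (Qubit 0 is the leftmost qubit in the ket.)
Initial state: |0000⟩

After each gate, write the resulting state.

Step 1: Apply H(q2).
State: 1/√2|0000⟩ + 1/√2|0010⟩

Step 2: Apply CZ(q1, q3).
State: 1/√2|0000⟩ + 1/√2|0010⟩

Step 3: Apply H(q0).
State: 1/2|0000⟩ + 1/2|0010⟩ + 1/2|1000⟩ + 1/2|1010⟩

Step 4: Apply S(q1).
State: 1/2|0000⟩ + 1/2|0010⟩ + 1/2|1000⟩ + 1/2|1010⟩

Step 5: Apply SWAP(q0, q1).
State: 1/2|0000⟩ + 1/2|0010⟩ + 1/2|0100⟩ + 1/2|0110⟩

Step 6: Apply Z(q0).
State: 1/2|0000⟩ + 1/2|0010⟩ + 1/2|0100⟩ + 1/2|0110⟩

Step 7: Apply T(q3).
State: 1/2|0000⟩ + 1/2|0010⟩ + 1/2|0100⟩ + 1/2|0110⟩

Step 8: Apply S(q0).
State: 1/2|0000⟩ + 1/2|0010⟩ + 1/2|0100⟩ + 1/2|0110⟩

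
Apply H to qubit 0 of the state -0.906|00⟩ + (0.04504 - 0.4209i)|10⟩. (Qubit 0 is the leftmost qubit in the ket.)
(-0.6088 - 0.2976i)|00⟩ + (-0.6725 + 0.2976i)|10⟩

H on qubit 0 mixes each pair of kets that differ only in qubit 0: amplitudes (a, b) of (|…0…⟩, |…1…⟩) become ((a + b)/√2, (a − b)/√2). Kets absent from the input have amplitude 0.
(|00⟩, |10⟩): (a, b) = (-0.906, (0.04504 - 0.4209i)) → ((-0.6088 - 0.2976i), (-0.6725 + 0.2976i))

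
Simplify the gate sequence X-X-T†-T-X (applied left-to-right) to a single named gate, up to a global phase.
X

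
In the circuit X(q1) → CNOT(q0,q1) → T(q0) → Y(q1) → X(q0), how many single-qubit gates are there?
4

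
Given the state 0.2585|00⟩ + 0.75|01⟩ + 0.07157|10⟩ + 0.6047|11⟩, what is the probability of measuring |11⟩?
0.3657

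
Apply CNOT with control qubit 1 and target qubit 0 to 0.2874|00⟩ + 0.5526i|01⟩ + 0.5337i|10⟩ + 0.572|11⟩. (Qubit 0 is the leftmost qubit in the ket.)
0.2874|00⟩ + 0.572|01⟩ + 0.5337i|10⟩ + 0.5526i|11⟩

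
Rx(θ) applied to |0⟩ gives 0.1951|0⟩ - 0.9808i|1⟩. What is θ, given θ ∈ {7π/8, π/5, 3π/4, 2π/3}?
7π/8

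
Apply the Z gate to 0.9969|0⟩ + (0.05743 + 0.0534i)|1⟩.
0.9969|0⟩ + (-0.05743 - 0.0534i)|1⟩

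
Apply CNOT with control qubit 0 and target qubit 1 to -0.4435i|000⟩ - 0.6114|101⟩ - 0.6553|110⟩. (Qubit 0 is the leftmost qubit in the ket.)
-0.4435i|000⟩ - 0.6553|100⟩ - 0.6114|111⟩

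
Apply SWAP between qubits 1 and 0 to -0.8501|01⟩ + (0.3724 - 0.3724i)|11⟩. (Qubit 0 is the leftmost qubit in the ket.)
-0.8501|10⟩ + (0.3724 - 0.3724i)|11⟩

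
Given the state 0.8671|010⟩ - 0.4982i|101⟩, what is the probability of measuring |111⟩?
0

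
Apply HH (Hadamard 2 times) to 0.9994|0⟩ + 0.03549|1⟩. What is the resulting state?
0.9994|0⟩ + 0.03549|1⟩

H² = I, so an even number of Hadamards cancels: H^2 = I and the state is unchanged.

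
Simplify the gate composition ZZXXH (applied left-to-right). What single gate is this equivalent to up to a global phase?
H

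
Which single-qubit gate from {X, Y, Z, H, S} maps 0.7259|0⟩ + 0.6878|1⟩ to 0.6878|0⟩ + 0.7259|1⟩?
X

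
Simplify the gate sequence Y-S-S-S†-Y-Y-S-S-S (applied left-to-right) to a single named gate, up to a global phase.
Y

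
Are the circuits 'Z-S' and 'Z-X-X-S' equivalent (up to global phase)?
Yes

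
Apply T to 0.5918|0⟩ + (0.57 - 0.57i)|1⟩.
0.5918|0⟩ + 0.8061|1⟩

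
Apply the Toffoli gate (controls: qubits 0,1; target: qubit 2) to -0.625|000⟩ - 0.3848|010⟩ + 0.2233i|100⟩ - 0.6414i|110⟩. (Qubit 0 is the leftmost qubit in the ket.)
-0.625|000⟩ - 0.3848|010⟩ + 0.2233i|100⟩ - 0.6414i|111⟩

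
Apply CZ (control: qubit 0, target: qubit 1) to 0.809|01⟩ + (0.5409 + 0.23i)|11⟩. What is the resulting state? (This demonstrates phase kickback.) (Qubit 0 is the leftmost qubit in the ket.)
0.809|01⟩ + (-0.5409 - 0.23i)|11⟩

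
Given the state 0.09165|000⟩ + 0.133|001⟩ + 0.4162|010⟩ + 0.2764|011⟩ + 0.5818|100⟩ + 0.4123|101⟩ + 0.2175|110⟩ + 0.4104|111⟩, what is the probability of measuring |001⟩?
0.01769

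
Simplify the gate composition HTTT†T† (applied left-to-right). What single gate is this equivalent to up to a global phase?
H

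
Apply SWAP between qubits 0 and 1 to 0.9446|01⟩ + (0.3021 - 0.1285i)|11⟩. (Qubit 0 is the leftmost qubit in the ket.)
0.9446|10⟩ + (0.3021 - 0.1285i)|11⟩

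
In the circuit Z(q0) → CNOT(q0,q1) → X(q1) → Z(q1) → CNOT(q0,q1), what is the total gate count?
5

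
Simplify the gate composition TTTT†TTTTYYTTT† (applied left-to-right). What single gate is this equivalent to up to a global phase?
T†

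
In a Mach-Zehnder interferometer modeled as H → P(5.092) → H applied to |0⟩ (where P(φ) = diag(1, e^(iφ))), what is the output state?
(0.6853 - 0.4644i)|0⟩ + (0.3147 + 0.4644i)|1⟩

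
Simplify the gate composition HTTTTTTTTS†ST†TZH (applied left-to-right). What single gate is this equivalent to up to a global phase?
X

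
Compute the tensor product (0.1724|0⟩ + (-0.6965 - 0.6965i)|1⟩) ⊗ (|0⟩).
0.1724|00⟩ + (-0.6965 - 0.6965i)|10⟩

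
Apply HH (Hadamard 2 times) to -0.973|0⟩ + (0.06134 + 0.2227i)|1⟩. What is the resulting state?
-0.973|0⟩ + (0.06134 + 0.2227i)|1⟩

H² = I, so an even number of Hadamards cancels: H^2 = I and the state is unchanged.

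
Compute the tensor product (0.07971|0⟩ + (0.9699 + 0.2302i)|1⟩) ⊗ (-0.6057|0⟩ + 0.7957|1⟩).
-0.04828|00⟩ + 0.06343|01⟩ + (-0.5875 - 0.1394i)|10⟩ + (0.7717 + 0.1832i)|11⟩

amp(|b₁b₂…⟩) = product of the factor amplitudes for bits b₁, b₂, …; only kets whose every factor amplitude is nonzero survive.
|00⟩: (0.07971)(-0.6057) = -0.04828
|01⟩: (0.07971)(0.7957) = 0.06343
|10⟩: (0.9699 + 0.2302i)(-0.6057) = (-0.5875 - 0.1394i)
|11⟩: (0.9699 + 0.2302i)(0.7957) = (0.7717 + 0.1832i)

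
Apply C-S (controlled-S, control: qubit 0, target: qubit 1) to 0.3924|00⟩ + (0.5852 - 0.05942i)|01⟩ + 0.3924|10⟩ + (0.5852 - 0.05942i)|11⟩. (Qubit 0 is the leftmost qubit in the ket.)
0.3924|00⟩ + (0.5852 - 0.05942i)|01⟩ + 0.3924|10⟩ + (0.05942 + 0.5852i)|11⟩

C-S leaves the control-|0⟩ kets |00⟩, |01⟩ unchanged and applies S to qubit 1 on the control-|1⟩ pair (|10⟩, |11⟩).
S = [[1, 0], [0, i]].
With a = amp(|10⟩) = 0.3924 and b = amp(|11⟩) = (0.5852 - 0.05942i):
new amp(|10⟩) = (1)·a = 0.3924
new amp(|11⟩) = (i)·b = (0.05942 + 0.5852i)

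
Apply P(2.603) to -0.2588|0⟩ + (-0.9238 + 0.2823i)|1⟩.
-0.2588|0⟩ + (0.6482 - 0.7162i)|1⟩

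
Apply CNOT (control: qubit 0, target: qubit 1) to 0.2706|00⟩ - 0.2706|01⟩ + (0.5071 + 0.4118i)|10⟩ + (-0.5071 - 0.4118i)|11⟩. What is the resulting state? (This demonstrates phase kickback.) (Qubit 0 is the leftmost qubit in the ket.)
0.2706|00⟩ - 0.2706|01⟩ + (-0.5071 - 0.4118i)|10⟩ + (0.5071 + 0.4118i)|11⟩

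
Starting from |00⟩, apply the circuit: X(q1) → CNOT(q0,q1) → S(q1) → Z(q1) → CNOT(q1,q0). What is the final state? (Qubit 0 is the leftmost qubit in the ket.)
-i|11⟩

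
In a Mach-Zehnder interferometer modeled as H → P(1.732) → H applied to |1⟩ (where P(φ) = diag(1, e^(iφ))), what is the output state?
(0.5803 - 0.4935i)|0⟩ + (0.4197 + 0.4935i)|1⟩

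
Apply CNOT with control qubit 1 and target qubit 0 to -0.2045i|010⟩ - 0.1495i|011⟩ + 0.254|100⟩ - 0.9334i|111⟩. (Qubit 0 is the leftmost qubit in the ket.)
-0.9334i|011⟩ + 0.254|100⟩ - 0.2045i|110⟩ - 0.1495i|111⟩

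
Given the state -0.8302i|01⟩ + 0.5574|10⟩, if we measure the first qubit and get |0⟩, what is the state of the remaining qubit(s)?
-i|1⟩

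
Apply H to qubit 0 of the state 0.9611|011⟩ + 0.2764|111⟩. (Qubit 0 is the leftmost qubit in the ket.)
0.875|011⟩ + 0.4842|111⟩

H on qubit 0 mixes each pair of kets that differ only in qubit 0: amplitudes (a, b) of (|…0…⟩, |…1…⟩) become ((a + b)/√2, (a − b)/√2). Kets absent from the input have amplitude 0.
(|011⟩, |111⟩): (a, b) = (0.9611, 0.2764) → (0.875, 0.4842)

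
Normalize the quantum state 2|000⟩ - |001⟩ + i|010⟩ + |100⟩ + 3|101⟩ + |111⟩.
0.4851|000⟩ - 0.2425|001⟩ + 0.2425i|010⟩ + 0.2425|100⟩ + 0.7276|101⟩ + 0.2425|111⟩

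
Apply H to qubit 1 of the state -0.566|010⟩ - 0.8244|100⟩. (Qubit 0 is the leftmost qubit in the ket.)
-0.4002|000⟩ + 0.4002|010⟩ - 0.5829|100⟩ - 0.5829|110⟩

H on qubit 1 mixes each pair of kets that differ only in qubit 1: amplitudes (a, b) of (|…0…⟩, |…1…⟩) become ((a + b)/√2, (a − b)/√2). Kets absent from the input have amplitude 0.
(|000⟩, |010⟩): (a, b) = (0, -0.566) → (-0.4002, 0.4002)
(|100⟩, |110⟩): (a, b) = (-0.8244, 0) → (-0.5829, -0.5829)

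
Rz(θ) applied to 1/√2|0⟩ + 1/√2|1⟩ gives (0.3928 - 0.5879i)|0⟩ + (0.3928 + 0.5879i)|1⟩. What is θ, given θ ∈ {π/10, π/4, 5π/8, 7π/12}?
5π/8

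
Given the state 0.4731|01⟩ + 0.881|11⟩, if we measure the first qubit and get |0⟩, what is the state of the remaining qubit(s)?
|1⟩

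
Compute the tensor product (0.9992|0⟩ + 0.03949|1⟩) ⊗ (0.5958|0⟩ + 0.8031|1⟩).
0.5953|00⟩ + 0.8025|01⟩ + 0.02353|10⟩ + 0.03171|11⟩

amp(|b₁b₂…⟩) = product of the factor amplitudes for bits b₁, b₂, …; only kets whose every factor amplitude is nonzero survive.
|00⟩: (0.9992)(0.5958) = 0.5953
|01⟩: (0.9992)(0.8031) = 0.8025
|10⟩: (0.03949)(0.5958) = 0.02353
|11⟩: (0.03949)(0.8031) = 0.03171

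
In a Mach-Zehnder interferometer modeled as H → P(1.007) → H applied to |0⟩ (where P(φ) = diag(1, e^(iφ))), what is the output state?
(0.7672 + 0.4226i)|0⟩ + (0.2328 - 0.4226i)|1⟩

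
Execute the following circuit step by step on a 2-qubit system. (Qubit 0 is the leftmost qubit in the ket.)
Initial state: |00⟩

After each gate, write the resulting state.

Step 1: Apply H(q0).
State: 1/√2|00⟩ + 1/√2|10⟩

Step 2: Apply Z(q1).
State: 1/√2|00⟩ + 1/√2|10⟩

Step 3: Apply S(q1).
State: 1/√2|00⟩ + 1/√2|10⟩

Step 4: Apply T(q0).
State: 1/√2|00⟩ + (1/2 + (1/2)i)|10⟩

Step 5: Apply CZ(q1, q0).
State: 1/√2|00⟩ + (1/2 + (1/2)i)|10⟩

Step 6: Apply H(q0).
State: (0.8536 + (1/√8)i)|00⟩ + (0.1464 - (1/√8)i)|10⟩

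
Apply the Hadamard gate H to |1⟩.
1/√2|0⟩ - 1/√2|1⟩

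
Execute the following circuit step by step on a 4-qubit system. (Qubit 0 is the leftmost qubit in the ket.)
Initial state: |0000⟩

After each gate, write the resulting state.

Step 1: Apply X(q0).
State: |1000⟩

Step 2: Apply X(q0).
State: |0000⟩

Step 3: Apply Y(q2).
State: i|0010⟩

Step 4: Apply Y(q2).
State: |0000⟩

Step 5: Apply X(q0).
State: |1000⟩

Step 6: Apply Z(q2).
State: |1000⟩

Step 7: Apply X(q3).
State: |1001⟩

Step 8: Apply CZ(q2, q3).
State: |1001⟩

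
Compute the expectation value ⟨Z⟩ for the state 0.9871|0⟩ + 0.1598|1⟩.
0.9488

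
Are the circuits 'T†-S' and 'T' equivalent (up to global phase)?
Yes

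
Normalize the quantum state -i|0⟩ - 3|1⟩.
-0.3162i|0⟩ - 0.9487|1⟩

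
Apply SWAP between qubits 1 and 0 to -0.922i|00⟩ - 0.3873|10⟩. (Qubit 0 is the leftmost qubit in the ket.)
-0.922i|00⟩ - 0.3873|01⟩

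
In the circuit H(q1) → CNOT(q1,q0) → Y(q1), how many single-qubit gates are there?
2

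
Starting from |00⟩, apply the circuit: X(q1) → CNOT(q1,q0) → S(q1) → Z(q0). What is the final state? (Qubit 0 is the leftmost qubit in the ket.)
-i|11⟩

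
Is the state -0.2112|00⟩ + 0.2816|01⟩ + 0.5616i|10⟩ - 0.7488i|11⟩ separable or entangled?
Separable

Writing the state as a|00⟩ + b|01⟩ + c|10⟩ + d|11⟩, it is a product state iff ad − bc = 0.
Here (a, b, c, d) = (-0.2112, 0.2816, 0.5616i, -0.7488i): ad − bc = (-0.2112)(-0.7488i) − (0.2816)(0.5616i) = 0, so the state is separable.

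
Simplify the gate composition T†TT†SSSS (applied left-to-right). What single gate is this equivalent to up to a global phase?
T†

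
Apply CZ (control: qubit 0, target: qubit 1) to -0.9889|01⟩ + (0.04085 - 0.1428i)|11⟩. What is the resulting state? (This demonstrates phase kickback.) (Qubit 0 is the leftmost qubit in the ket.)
-0.9889|01⟩ + (-0.04085 + 0.1428i)|11⟩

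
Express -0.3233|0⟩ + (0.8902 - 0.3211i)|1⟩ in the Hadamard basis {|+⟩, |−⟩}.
(0.4009 - 0.2271i)|+⟩ + (-0.8581 + 0.2271i)|−⟩

With |ψ⟩ = α|0⟩ + β|1⟩, the Hadamard-basis coefficients are ⟨+|ψ⟩ = (α + β)/√2 and ⟨−|ψ⟩ = (α − β)/√2.
Here α = -0.3233, β = (0.8902 - 0.3211i): (α + β)/√2 = (0.4009 - 0.2271i), (α − β)/√2 = (-0.8581 + 0.2271i).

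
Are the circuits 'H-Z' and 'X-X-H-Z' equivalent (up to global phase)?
Yes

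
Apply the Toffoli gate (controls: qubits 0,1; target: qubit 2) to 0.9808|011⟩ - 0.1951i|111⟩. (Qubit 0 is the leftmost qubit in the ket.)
0.9808|011⟩ - 0.1951i|110⟩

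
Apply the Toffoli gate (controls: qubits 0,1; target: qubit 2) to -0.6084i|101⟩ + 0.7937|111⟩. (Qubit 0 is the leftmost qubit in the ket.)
-0.6084i|101⟩ + 0.7937|110⟩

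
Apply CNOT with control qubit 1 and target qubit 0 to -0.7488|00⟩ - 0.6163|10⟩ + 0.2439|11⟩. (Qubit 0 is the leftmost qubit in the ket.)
-0.7488|00⟩ + 0.2439|01⟩ - 0.6163|10⟩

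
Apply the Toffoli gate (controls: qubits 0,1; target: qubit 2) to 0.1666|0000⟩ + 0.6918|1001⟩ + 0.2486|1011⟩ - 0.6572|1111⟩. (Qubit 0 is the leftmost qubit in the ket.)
0.1666|0000⟩ + 0.6918|1001⟩ + 0.2486|1011⟩ - 0.6572|1101⟩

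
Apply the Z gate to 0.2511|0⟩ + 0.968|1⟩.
0.2511|0⟩ - 0.968|1⟩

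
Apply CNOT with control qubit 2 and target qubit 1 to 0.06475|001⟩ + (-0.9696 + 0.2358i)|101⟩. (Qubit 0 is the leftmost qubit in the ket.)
0.06475|011⟩ + (-0.9696 + 0.2358i)|111⟩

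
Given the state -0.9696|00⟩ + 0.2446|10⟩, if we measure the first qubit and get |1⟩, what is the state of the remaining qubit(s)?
|0⟩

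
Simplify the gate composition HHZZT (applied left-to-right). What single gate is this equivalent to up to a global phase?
T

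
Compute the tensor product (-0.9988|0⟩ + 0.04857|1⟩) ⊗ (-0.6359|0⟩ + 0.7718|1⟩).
0.6351|00⟩ - 0.7709|01⟩ - 0.03089|10⟩ + 0.03749|11⟩

amp(|b₁b₂…⟩) = product of the factor amplitudes for bits b₁, b₂, …; only kets whose every factor amplitude is nonzero survive.
|00⟩: (-0.9988)(-0.6359) = 0.6351
|01⟩: (-0.9988)(0.7718) = -0.7709
|10⟩: (0.04857)(-0.6359) = -0.03089
|11⟩: (0.04857)(0.7718) = 0.03749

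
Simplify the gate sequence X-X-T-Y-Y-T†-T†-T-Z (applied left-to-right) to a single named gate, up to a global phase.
Z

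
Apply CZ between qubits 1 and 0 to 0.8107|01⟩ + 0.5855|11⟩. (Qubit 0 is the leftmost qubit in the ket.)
0.8107|01⟩ - 0.5855|11⟩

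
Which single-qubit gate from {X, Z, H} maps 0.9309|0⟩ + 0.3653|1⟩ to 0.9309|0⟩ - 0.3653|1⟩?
Z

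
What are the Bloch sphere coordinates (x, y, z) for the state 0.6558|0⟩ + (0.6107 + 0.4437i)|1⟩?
(0.801, 0.582, -0.1398)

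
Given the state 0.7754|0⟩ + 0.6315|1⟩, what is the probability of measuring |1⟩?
0.3988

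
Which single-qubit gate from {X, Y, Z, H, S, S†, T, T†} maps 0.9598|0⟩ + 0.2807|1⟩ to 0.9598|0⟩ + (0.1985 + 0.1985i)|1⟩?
T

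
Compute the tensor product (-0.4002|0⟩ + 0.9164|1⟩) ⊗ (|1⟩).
-0.4002|01⟩ + 0.9164|11⟩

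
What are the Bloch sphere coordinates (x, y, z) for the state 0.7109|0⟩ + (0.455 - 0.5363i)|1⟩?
(0.6469, -0.7625, 0.01074)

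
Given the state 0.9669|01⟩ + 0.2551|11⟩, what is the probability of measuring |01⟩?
0.9349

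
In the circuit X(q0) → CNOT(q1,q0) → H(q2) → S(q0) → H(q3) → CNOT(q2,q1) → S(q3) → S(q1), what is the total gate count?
8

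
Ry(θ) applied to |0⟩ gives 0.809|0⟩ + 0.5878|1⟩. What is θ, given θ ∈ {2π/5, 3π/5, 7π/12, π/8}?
2π/5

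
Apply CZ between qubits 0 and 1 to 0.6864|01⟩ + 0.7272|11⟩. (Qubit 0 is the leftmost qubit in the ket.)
0.6864|01⟩ - 0.7272|11⟩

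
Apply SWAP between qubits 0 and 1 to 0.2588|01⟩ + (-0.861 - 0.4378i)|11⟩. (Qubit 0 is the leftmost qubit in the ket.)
0.2588|10⟩ + (-0.861 - 0.4378i)|11⟩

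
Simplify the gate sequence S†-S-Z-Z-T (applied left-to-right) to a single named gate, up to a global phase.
T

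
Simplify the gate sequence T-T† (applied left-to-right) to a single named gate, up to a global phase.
I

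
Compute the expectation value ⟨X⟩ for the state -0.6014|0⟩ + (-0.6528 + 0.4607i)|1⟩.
0.7852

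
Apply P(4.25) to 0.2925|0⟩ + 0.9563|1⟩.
0.2925|0⟩ + (-0.4266 - 0.8559i)|1⟩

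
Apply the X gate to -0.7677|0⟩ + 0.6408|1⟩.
0.6408|0⟩ - 0.7677|1⟩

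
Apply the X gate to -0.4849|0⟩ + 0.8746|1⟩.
0.8746|0⟩ - 0.4849|1⟩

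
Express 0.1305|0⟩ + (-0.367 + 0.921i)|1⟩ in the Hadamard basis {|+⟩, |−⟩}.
(-0.1672 + 0.6512i)|+⟩ + (0.3518 - 0.6512i)|−⟩

With |ψ⟩ = α|0⟩ + β|1⟩, the Hadamard-basis coefficients are ⟨+|ψ⟩ = (α + β)/√2 and ⟨−|ψ⟩ = (α − β)/√2.
Here α = 0.1305, β = (-0.367 + 0.921i): (α + β)/√2 = (-0.1672 + 0.6512i), (α − β)/√2 = (0.3518 - 0.6512i).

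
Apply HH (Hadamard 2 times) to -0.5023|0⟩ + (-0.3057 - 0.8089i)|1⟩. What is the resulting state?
-0.5023|0⟩ + (-0.3057 - 0.8089i)|1⟩

H² = I, so an even number of Hadamards cancels: H^2 = I and the state is unchanged.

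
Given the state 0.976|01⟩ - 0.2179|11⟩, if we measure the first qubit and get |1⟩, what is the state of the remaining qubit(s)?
-|1⟩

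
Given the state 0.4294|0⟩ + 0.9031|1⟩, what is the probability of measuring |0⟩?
0.1844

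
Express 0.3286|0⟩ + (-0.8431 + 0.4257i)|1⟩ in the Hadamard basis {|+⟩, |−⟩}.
(-0.3638 + 0.301i)|+⟩ + (0.8285 - 0.301i)|−⟩

With |ψ⟩ = α|0⟩ + β|1⟩, the Hadamard-basis coefficients are ⟨+|ψ⟩ = (α + β)/√2 and ⟨−|ψ⟩ = (α − β)/√2.
Here α = 0.3286, β = (-0.8431 + 0.4257i): (α + β)/√2 = (-0.3638 + 0.301i), (α − β)/√2 = (0.8285 - 0.301i).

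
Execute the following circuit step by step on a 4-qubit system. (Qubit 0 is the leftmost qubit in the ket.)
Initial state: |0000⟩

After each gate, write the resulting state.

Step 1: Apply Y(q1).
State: i|0100⟩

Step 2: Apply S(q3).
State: i|0100⟩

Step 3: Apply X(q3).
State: i|0101⟩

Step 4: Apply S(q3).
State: -|0101⟩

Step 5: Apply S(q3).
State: -i|0101⟩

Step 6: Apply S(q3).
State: |0101⟩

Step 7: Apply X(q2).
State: |0111⟩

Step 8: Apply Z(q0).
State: |0111⟩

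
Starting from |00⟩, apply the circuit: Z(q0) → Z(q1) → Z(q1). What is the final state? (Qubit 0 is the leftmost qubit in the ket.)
|00⟩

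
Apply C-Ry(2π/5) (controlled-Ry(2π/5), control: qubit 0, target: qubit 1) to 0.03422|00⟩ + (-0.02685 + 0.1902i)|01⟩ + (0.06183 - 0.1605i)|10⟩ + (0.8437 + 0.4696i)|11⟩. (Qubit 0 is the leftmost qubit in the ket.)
0.03422|00⟩ + (-0.02685 + 0.1902i)|01⟩ + (-0.4459 - 0.4059i)|10⟩ + (0.7189 + 0.2856i)|11⟩

C-Ry(2π/5) leaves the control-|0⟩ kets |00⟩, |01⟩ unchanged and applies Ry(2π/5) to qubit 1 on the control-|1⟩ pair (|10⟩, |11⟩).
Ry(2π/5) = [[cos(θ/2), −sin(θ/2)], [sin(θ/2), cos(θ/2)]]; θ = 2π/5, cos(θ/2) ≈ 0.809017, sin(θ/2) ≈ 0.587785.
With a = amp(|10⟩) = (0.06183 - 0.1605i) and b = amp(|11⟩) = (0.8437 + 0.4696i):
new amp(|10⟩) = (0.809017)·a + (-0.587785)·b = (-0.4459 - 0.4059i)
new amp(|11⟩) = (0.587785)·a + (0.809017)·b = (0.7189 + 0.2856i)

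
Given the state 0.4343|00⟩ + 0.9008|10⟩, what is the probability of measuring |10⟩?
0.8114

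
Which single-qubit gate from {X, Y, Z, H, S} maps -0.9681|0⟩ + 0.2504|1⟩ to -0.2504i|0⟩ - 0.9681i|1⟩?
Y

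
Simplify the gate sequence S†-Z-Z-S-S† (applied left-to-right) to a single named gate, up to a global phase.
S†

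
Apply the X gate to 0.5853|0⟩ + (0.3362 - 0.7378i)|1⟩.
(0.3362 - 0.7378i)|0⟩ + 0.5853|1⟩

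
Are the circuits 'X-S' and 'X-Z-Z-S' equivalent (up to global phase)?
Yes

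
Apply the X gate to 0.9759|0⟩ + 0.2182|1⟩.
0.2182|0⟩ + 0.9759|1⟩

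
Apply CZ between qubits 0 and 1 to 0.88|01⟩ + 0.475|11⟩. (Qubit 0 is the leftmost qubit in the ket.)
0.88|01⟩ - 0.475|11⟩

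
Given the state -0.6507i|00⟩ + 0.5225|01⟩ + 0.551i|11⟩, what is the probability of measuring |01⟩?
0.273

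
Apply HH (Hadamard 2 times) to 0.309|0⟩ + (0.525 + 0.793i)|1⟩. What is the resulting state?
0.309|0⟩ + (0.525 + 0.793i)|1⟩

H² = I, so an even number of Hadamards cancels: H^2 = I and the state is unchanged.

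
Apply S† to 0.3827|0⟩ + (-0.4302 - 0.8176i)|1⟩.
0.3827|0⟩ + (-0.8176 + 0.4302i)|1⟩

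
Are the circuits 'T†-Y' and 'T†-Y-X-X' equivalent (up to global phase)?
Yes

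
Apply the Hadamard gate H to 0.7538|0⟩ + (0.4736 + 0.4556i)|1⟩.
(0.8679 + 0.3222i)|0⟩ + (0.1981 - 0.3222i)|1⟩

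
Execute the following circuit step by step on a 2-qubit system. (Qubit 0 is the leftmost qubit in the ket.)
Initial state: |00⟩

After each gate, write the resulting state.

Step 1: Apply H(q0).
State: 1/√2|00⟩ + 1/√2|10⟩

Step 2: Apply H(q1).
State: 1/2|00⟩ + 1/2|01⟩ + 1/2|10⟩ + 1/2|11⟩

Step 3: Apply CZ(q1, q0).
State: 1/2|00⟩ + 1/2|01⟩ + 1/2|10⟩ - 1/2|11⟩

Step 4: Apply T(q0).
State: 1/2|00⟩ + 1/2|01⟩ + (1/√8 + (1/√8)i)|10⟩ + (-1/√8 - (1/√8)i)|11⟩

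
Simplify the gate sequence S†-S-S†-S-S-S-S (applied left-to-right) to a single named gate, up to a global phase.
S†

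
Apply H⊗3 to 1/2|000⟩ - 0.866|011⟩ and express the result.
-0.1294|000⟩ + 0.483|001⟩ + 0.483|010⟩ - 0.1294|011⟩ - 0.1294|100⟩ + 0.483|101⟩ + 0.483|110⟩ - 0.1294|111⟩

H⊗3 gives amp(|y⟩) = (1/2√2) Σ_x (−1)^(x·y) amp(|x⟩), where x·y is the number of positions in which both x and y have a 1.
|000⟩: (1/2 - 0.866)/(2√2) = -0.1294
|001⟩: (1/2 + 0.866)/(2√2) = 0.483
|010⟩: (1/2 + 0.866)/(2√2) = 0.483
|011⟩: (1/2 - 0.866)/(2√2) = -0.1294
|100⟩: (1/2 - 0.866)/(2√2) = -0.1294
|101⟩: (1/2 + 0.866)/(2√2) = 0.483
|110⟩: (1/2 + 0.866)/(2√2) = 0.483
|111⟩: (1/2 - 0.866)/(2√2) = -0.1294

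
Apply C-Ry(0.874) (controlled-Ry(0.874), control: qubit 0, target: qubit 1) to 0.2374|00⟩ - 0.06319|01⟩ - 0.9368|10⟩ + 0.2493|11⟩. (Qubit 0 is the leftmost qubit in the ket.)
0.2374|00⟩ - 0.06319|01⟩ - 0.9543|10⟩ - 0.1706|11⟩

C-Ry(0.874) leaves the control-|0⟩ kets |00⟩, |01⟩ unchanged and applies Ry(0.874) to qubit 1 on the control-|1⟩ pair (|10⟩, |11⟩).
Ry(0.874) = [[cos(θ/2), −sin(θ/2)], [sin(θ/2), cos(θ/2)]]; θ = 0.874, cos(θ/2) ≈ 0.906025, sin(θ/2) ≈ 0.423223.
With a = amp(|10⟩) = -0.9368 and b = amp(|11⟩) = 0.2493:
new amp(|10⟩) = (0.906025)·a + (-0.423223)·b = -0.9543
new amp(|11⟩) = (0.423223)·a + (0.906025)·b = -0.1706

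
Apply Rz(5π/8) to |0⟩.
(0.5556 - 0.8315i)|0⟩

Rz(5π/8) = [[e^(−iθ/2), 0], [0, e^(iθ/2)]] with e^(±iθ/2) = cos(θ/2) ± i·sin(θ/2); θ = 5π/8, cos(θ/2) ≈ 0.55557, sin(θ/2) ≈ 0.83147.
With a = amp(|0⟩) = 1 and b = amp(|1⟩) = 0:
new amp(|0⟩) = (0.55557 - 0.83147i)·a = (0.5556 - 0.8315i)
new amp(|1⟩) = (0.55557 + 0.83147i)·b = 0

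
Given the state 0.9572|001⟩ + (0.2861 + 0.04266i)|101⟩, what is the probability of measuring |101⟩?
0.08367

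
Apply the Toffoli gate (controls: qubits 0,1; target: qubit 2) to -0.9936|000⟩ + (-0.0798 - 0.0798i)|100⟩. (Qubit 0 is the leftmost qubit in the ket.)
-0.9936|000⟩ + (-0.0798 - 0.0798i)|100⟩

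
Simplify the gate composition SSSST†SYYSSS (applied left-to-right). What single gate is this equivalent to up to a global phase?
T†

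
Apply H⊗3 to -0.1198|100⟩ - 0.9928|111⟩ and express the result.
-0.3934|000⟩ + 0.3087|001⟩ + 0.3087|010⟩ - 0.3934|011⟩ + 0.3934|100⟩ - 0.3087|101⟩ - 0.3087|110⟩ + 0.3934|111⟩

H⊗3 gives amp(|y⟩) = (1/2√2) Σ_x (−1)^(x·y) amp(|x⟩), where x·y is the number of positions in which both x and y have a 1.
|000⟩: (-0.1198 - 0.9928)/(2√2) = -0.3934
|001⟩: (-0.1198 + 0.9928)/(2√2) = 0.3087
|010⟩: (-0.1198 + 0.9928)/(2√2) = 0.3087
|011⟩: (-0.1198 - 0.9928)/(2√2) = -0.3934
|100⟩: (0.1198 + 0.9928)/(2√2) = 0.3934
|101⟩: (0.1198 - 0.9928)/(2√2) = -0.3087
|110⟩: (0.1198 - 0.9928)/(2√2) = -0.3087
|111⟩: (0.1198 + 0.9928)/(2√2) = 0.3934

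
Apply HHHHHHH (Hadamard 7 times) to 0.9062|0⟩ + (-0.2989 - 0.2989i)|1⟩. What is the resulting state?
(0.4294 - 0.2114i)|0⟩ + (0.8521 + 0.2114i)|1⟩

H² = I, so H^7 = H: a single Hadamard. With (a, b) = (0.9062, (-0.2989 - 0.2989i)), H gives ((a + b)/√2, (a − b)/√2) = ((0.4294 - 0.2114i), (0.8521 + 0.2114i)).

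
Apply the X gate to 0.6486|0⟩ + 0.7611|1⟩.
0.7611|0⟩ + 0.6486|1⟩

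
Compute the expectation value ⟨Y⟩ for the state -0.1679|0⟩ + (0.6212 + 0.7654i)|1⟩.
-0.257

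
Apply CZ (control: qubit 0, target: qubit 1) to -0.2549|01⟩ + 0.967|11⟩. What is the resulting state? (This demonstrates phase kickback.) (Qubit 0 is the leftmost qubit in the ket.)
-0.2549|01⟩ - 0.967|11⟩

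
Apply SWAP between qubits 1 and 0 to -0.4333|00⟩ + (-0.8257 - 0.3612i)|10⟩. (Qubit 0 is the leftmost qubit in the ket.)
-0.4333|00⟩ + (-0.8257 - 0.3612i)|01⟩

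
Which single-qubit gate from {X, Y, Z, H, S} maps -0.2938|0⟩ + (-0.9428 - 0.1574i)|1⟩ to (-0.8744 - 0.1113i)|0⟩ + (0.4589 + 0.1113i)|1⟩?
H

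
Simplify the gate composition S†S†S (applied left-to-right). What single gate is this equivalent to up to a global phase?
S†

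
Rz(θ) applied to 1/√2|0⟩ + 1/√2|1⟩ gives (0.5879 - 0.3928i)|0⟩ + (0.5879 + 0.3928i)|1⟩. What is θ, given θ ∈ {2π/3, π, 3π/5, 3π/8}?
3π/8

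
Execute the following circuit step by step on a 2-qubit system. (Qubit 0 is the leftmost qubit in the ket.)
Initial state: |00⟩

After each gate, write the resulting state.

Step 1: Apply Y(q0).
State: i|10⟩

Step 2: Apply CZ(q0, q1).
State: i|10⟩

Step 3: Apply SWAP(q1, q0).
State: i|01⟩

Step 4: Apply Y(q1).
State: |00⟩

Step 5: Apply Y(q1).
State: i|01⟩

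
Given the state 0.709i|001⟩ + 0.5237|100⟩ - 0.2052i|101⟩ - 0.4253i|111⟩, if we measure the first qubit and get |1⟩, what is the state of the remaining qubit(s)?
0.7427|00⟩ - 0.291i|01⟩ - 0.6031i|11⟩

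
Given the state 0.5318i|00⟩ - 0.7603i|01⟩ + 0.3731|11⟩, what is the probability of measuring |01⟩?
0.5781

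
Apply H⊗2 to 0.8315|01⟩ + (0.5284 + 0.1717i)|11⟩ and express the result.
(0.68 + 0.08585i)|00⟩ + (-0.68 - 0.08585i)|01⟩ + (0.1516 - 0.08585i)|10⟩ + (-0.1516 + 0.08585i)|11⟩

H⊗2 gives amp(|y⟩) = (1/2) Σ_x (−1)^(x·y) amp(|x⟩), where x·y is the number of positions in which both x and y have a 1.
|00⟩: (0.8315 + (0.5284 + 0.1717i))/2 = (0.68 + 0.08585i)
|01⟩: (-0.8315 - (0.5284 + 0.1717i))/2 = (-0.68 - 0.08585i)
|10⟩: (0.8315 - (0.5284 + 0.1717i))/2 = (0.1516 - 0.08585i)
|11⟩: (-0.8315 + (0.5284 + 0.1717i))/2 = (-0.1516 + 0.08585i)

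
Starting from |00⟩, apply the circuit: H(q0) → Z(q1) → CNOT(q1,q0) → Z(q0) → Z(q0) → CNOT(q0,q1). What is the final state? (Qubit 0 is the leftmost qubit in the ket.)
1/√2|00⟩ + 1/√2|11⟩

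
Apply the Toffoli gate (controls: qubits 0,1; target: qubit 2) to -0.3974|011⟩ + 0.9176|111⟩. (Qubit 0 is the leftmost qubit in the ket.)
-0.3974|011⟩ + 0.9176|110⟩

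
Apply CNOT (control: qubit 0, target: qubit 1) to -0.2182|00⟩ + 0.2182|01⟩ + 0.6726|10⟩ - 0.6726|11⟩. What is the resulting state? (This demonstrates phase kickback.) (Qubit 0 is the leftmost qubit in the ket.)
-0.2182|00⟩ + 0.2182|01⟩ - 0.6726|10⟩ + 0.6726|11⟩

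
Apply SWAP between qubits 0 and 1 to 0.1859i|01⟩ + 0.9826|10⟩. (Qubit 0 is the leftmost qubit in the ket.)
0.9826|01⟩ + 0.1859i|10⟩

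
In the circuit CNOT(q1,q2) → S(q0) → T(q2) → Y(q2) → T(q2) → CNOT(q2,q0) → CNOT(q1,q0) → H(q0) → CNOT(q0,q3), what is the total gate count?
9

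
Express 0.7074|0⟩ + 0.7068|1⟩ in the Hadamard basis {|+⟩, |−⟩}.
|+⟩ + 0.0004243|−⟩

With |ψ⟩ = α|0⟩ + β|1⟩, the Hadamard-basis coefficients are ⟨+|ψ⟩ = (α + β)/√2 and ⟨−|ψ⟩ = (α − β)/√2.
Here α = 0.7074, β = 0.7068: (α + β)/√2 = 1, (α − β)/√2 = 0.0004243.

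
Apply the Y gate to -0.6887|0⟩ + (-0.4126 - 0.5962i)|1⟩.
(-0.5962 + 0.4126i)|0⟩ - 0.6887i|1⟩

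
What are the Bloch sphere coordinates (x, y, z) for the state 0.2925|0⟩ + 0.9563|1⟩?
(0.5594, 0, -0.829)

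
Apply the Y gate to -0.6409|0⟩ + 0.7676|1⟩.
-0.7676i|0⟩ - 0.6409i|1⟩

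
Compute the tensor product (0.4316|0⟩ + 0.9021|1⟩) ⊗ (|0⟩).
0.4316|00⟩ + 0.9021|10⟩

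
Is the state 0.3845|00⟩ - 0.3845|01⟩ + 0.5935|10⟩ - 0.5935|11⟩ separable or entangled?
Separable

Writing the state as a|00⟩ + b|01⟩ + c|10⟩ + d|11⟩, it is a product state iff ad − bc = 0.
Here (a, b, c, d) = (0.3845, -0.3845, 0.5935, -0.5935): ad − bc = (0.3845)(-0.5935) − (-0.3845)(0.5935) = 0, so the state is separable.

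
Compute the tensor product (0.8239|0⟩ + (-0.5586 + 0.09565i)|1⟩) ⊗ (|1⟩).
0.8239|01⟩ + (-0.5586 + 0.09565i)|11⟩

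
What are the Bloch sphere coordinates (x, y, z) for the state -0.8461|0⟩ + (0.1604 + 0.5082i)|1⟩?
(-0.2714, -0.86, 0.4319)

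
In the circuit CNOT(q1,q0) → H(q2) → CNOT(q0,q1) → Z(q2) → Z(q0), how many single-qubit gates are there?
3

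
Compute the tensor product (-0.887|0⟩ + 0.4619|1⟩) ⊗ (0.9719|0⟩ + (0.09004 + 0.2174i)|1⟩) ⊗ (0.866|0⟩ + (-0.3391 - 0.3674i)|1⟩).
-0.7466|000⟩ + (0.2923 + 0.3167i)|001⟩ + (-0.06916 - 0.167i)|010⟩ + (-0.04376 + 0.09473i)|011⟩ + 0.3888|100⟩ + (-0.1522 - 0.1649i)|101⟩ + (0.03602 + 0.08696i)|110⟩ + (0.02279 - 0.04933i)|111⟩

amp(|b₁b₂…⟩) = product of the factor amplitudes for bits b₁, b₂, …; only kets whose every factor amplitude is nonzero survive.
|000⟩: (-0.887)(0.9719)(0.866) = -0.7466
|001⟩: (-0.887)(0.9719)(-0.3391 - 0.3674i) = (0.2923 + 0.3167i)
|010⟩: (-0.887)(0.09004 + 0.2174i)(0.866) = (-0.06916 - 0.167i)
|011⟩: (-0.887)(0.09004 + 0.2174i)(-0.3391 - 0.3674i) = (-0.04376 + 0.09473i)
|100⟩: (0.4619)(0.9719)(0.866) = 0.3888
|101⟩: (0.4619)(0.9719)(-0.3391 - 0.3674i) = (-0.1522 - 0.1649i)
|110⟩: (0.4619)(0.09004 + 0.2174i)(0.866) = (0.03602 + 0.08696i)
|111⟩: (0.4619)(0.09004 + 0.2174i)(-0.3391 - 0.3674i) = (0.02279 - 0.04933i)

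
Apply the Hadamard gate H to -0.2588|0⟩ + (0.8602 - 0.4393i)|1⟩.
(0.4253 - 0.3106i)|0⟩ + (-0.7913 + 0.3106i)|1⟩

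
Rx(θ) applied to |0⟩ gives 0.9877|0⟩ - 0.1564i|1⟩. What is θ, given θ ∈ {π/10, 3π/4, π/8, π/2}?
π/10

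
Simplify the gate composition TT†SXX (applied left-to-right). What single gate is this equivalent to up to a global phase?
S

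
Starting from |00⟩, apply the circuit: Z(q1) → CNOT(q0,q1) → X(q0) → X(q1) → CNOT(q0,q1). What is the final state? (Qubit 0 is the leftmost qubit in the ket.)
|10⟩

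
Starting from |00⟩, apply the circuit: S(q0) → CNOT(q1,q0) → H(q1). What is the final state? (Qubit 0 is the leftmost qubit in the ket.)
1/√2|00⟩ + 1/√2|01⟩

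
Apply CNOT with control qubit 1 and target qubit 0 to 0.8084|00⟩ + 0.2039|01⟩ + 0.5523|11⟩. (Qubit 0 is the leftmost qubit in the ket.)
0.8084|00⟩ + 0.5523|01⟩ + 0.2039|11⟩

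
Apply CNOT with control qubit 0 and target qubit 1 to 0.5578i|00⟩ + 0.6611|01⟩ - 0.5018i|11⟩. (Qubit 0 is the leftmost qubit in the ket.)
0.5578i|00⟩ + 0.6611|01⟩ - 0.5018i|10⟩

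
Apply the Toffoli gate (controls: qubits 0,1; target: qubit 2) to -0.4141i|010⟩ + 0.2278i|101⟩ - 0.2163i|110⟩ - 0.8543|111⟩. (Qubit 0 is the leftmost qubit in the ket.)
-0.4141i|010⟩ + 0.2278i|101⟩ - 0.8543|110⟩ - 0.2163i|111⟩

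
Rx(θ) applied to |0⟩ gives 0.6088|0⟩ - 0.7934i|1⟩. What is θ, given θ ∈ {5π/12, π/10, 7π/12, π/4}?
7π/12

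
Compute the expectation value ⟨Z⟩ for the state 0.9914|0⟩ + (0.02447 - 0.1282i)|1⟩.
0.9658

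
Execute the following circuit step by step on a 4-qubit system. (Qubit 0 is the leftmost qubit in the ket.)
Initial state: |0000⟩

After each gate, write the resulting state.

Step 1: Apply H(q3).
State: 1/√2|0000⟩ + 1/√2|0001⟩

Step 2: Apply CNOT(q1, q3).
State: 1/√2|0000⟩ + 1/√2|0001⟩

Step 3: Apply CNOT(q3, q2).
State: 1/√2|0000⟩ + 1/√2|0011⟩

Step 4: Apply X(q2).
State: 1/√2|0001⟩ + 1/√2|0010⟩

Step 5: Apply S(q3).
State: (1/√2)i|0001⟩ + 1/√2|0010⟩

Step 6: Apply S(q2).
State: (1/√2)i|0001⟩ + (1/√2)i|0010⟩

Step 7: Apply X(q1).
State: (1/√2)i|0101⟩ + (1/√2)i|0110⟩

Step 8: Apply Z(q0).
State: (1/√2)i|0101⟩ + (1/√2)i|0110⟩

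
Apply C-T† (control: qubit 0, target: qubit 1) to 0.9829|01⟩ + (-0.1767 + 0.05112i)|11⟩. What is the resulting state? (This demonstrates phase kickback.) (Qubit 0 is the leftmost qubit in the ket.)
0.9829|01⟩ + (-0.0888 + 0.1611i)|11⟩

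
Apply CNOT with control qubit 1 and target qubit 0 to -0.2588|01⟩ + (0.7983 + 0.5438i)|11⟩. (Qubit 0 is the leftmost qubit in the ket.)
(0.7983 + 0.5438i)|01⟩ - 0.2588|11⟩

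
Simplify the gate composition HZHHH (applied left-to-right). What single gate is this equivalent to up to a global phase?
X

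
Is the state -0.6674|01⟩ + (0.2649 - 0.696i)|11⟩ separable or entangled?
Separable

Writing the state as a|00⟩ + b|01⟩ + c|10⟩ + d|11⟩, it is a product state iff ad − bc = 0.
Here (a, b, c, d) = (0, -0.6674, 0, (0.2649 - 0.696i)): ad − bc = (0)(0.2649 - 0.696i) − (-0.6674)(0) = 0, so the state is separable.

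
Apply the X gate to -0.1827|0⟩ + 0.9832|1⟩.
0.9832|0⟩ - 0.1827|1⟩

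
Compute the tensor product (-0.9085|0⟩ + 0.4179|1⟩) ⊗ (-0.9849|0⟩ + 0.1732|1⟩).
0.8948|00⟩ - 0.1574|01⟩ - 0.4116|10⟩ + 0.07238|11⟩

amp(|b₁b₂…⟩) = product of the factor amplitudes for bits b₁, b₂, …; only kets whose every factor amplitude is nonzero survive.
|00⟩: (-0.9085)(-0.9849) = 0.8948
|01⟩: (-0.9085)(0.1732) = -0.1574
|10⟩: (0.4179)(-0.9849) = -0.4116
|11⟩: (0.4179)(0.1732) = 0.07238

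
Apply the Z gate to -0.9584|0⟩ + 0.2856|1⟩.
-0.9584|0⟩ - 0.2856|1⟩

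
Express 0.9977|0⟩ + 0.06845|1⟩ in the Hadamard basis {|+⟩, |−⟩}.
0.7539|+⟩ + 0.6571|−⟩

With |ψ⟩ = α|0⟩ + β|1⟩, the Hadamard-basis coefficients are ⟨+|ψ⟩ = (α + β)/√2 and ⟨−|ψ⟩ = (α − β)/√2.
Here α = 0.9977, β = 0.06845: (α + β)/√2 = 0.7539, (α − β)/√2 = 0.6571.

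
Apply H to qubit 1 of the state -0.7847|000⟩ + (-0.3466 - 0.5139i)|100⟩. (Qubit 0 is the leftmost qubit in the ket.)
-0.5549|000⟩ - 0.5549|010⟩ + (-0.2451 - 0.3634i)|100⟩ + (-0.2451 - 0.3634i)|110⟩

H on qubit 1 mixes each pair of kets that differ only in qubit 1: amplitudes (a, b) of (|…0…⟩, |…1…⟩) become ((a + b)/√2, (a − b)/√2). Kets absent from the input have amplitude 0.
(|000⟩, |010⟩): (a, b) = (-0.7847, 0) → (-0.5549, -0.5549)
(|100⟩, |110⟩): (a, b) = ((-0.3466 - 0.5139i), 0) → ((-0.2451 - 0.3634i), (-0.2451 - 0.3634i))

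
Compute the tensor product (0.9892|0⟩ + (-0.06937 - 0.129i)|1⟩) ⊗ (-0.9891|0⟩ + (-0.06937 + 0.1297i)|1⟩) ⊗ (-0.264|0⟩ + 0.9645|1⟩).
0.2583|000⟩ - 0.9437|001⟩ + (0.01812 - 0.03387i)|010⟩ + (-0.06618 + 0.1237i)|011⟩ + (-0.01811 - 0.03368i)|100⟩ + (0.06618 + 0.1231i)|101⟩ + (-0.005687 + 0.00001282i)|110⟩ + (0.02078 - 0.00004684i)|111⟩

amp(|b₁b₂…⟩) = product of the factor amplitudes for bits b₁, b₂, …; only kets whose every factor amplitude is nonzero survive.
|000⟩: (0.9892)(-0.9891)(-0.264) = 0.2583
|001⟩: (0.9892)(-0.9891)(0.9645) = -0.9437
|010⟩: (0.9892)(-0.06937 + 0.1297i)(-0.264) = (0.01812 - 0.03387i)
|011⟩: (0.9892)(-0.06937 + 0.1297i)(0.9645) = (-0.06618 + 0.1237i)
|100⟩: (-0.06937 - 0.129i)(-0.9891)(-0.264) = (-0.01811 - 0.03368i)
|101⟩: (-0.06937 - 0.129i)(-0.9891)(0.9645) = (0.06618 + 0.1231i)
|110⟩: (-0.06937 - 0.129i)(-0.06937 + 0.1297i)(-0.264) = (-0.005687 + 0.00001282i)
|111⟩: (-0.06937 - 0.129i)(-0.06937 + 0.1297i)(0.9645) = (0.02078 - 0.00004684i)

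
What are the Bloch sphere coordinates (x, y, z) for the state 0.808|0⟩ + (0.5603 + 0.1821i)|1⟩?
(0.9054, 0.2943, 0.3058)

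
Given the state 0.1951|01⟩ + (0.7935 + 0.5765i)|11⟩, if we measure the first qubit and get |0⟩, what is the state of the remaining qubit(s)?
|1⟩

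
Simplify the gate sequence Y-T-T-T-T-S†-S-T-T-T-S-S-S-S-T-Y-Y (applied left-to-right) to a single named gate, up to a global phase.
Y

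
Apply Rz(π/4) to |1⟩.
(0.9239 + 0.3827i)|1⟩

Rz(π/4) = [[e^(−iθ/2), 0], [0, e^(iθ/2)]] with e^(±iθ/2) = cos(θ/2) ± i·sin(θ/2); θ = π/4, cos(θ/2) ≈ 0.92388, sin(θ/2) ≈ 0.382683.
With a = amp(|0⟩) = 0 and b = amp(|1⟩) = 1:
new amp(|0⟩) = (0.92388 - 0.382683i)·a = 0
new amp(|1⟩) = (0.92388 + 0.382683i)·b = (0.9239 + 0.3827i)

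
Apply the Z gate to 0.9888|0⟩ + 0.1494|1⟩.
0.9888|0⟩ - 0.1494|1⟩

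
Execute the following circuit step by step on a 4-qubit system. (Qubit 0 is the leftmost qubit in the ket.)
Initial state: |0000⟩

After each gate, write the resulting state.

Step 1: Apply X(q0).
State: |1000⟩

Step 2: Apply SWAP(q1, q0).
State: |0100⟩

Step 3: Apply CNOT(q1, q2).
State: |0110⟩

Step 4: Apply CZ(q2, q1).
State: -|0110⟩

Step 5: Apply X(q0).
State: -|1110⟩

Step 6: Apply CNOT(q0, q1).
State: -|1010⟩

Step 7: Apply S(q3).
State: -|1010⟩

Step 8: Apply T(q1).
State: -|1010⟩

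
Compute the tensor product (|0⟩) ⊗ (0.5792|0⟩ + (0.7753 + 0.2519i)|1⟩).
0.5792|00⟩ + (0.7753 + 0.2519i)|01⟩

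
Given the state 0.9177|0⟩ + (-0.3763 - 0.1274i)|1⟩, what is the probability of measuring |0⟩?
0.8422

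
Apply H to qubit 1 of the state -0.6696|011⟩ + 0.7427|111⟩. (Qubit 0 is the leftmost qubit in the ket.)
-0.4735|001⟩ + 0.4735|011⟩ + 0.5252|101⟩ - 0.5252|111⟩

H on qubit 1 mixes each pair of kets that differ only in qubit 1: amplitudes (a, b) of (|…0…⟩, |…1…⟩) become ((a + b)/√2, (a − b)/√2). Kets absent from the input have amplitude 0.
(|001⟩, |011⟩): (a, b) = (0, -0.6696) → (-0.4735, 0.4735)
(|101⟩, |111⟩): (a, b) = (0, 0.7427) → (0.5252, -0.5252)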